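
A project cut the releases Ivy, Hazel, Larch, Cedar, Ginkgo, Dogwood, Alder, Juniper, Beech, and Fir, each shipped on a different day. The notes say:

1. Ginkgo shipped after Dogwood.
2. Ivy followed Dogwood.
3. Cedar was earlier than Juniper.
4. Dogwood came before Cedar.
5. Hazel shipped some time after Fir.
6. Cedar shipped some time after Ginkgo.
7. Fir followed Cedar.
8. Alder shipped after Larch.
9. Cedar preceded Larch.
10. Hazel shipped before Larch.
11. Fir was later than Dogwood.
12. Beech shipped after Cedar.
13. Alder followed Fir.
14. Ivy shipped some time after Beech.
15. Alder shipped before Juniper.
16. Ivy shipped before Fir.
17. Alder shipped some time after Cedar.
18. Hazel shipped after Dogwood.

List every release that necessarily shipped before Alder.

Directly stated before Alder: Cedar, Fir, and Larch.
Beech reaches Alder via Beech → Ivy → Fir → Alder.
Dogwood reaches Alder via Dogwood → Cedar → Alder.
Ginkgo reaches Alder via Ginkgo → Cedar → Alder.
Likewise Hazel and Ivy each reach Alder by chaining the stated constraints.
No chain forces Juniper ahead of Alder.

Beech, Cedar, Dogwood, Fir, Ginkgo, Hazel, Ivy, Larch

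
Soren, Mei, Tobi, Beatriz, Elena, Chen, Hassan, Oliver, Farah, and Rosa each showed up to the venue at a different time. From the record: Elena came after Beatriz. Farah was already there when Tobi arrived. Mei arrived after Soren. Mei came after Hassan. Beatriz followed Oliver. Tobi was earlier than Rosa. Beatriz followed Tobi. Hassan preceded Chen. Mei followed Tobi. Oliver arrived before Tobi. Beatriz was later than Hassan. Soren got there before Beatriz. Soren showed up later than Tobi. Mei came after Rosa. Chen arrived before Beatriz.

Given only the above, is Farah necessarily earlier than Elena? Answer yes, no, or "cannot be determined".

yes

Chain the constraints: Farah → Tobi → Beatriz → Elena. Each link is directly stated, so Farah comes before Elena.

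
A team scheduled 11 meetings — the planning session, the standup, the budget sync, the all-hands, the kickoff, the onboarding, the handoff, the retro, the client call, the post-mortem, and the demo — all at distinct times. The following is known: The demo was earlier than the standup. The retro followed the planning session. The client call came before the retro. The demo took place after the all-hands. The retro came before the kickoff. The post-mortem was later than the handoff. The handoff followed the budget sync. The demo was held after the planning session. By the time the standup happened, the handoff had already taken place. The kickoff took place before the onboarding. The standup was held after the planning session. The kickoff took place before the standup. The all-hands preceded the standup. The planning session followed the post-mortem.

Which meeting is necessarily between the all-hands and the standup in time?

the demo

Tracing the constraints gives the all-hands → the demo → the standup, so the demo sits after the all-hands and before the standup.
No other meeting is forced both after the all-hands and before the standup.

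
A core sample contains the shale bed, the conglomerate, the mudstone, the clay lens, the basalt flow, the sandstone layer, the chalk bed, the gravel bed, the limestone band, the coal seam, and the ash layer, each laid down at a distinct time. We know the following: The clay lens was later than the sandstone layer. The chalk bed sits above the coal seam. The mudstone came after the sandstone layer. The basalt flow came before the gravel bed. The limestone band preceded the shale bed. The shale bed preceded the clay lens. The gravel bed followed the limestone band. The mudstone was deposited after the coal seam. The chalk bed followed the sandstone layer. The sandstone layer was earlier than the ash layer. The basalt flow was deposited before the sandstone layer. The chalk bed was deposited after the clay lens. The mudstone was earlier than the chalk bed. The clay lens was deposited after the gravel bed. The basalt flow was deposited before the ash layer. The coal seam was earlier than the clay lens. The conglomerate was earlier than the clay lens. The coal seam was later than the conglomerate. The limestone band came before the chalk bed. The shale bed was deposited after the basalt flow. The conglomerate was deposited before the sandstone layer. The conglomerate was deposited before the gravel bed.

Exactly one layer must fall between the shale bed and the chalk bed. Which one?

Tracing the constraints gives the shale bed → the clay lens → the chalk bed, so the clay lens sits after the shale bed and before the chalk bed.
No other layer is forced both after the shale bed and before the chalk bed.

the clay lens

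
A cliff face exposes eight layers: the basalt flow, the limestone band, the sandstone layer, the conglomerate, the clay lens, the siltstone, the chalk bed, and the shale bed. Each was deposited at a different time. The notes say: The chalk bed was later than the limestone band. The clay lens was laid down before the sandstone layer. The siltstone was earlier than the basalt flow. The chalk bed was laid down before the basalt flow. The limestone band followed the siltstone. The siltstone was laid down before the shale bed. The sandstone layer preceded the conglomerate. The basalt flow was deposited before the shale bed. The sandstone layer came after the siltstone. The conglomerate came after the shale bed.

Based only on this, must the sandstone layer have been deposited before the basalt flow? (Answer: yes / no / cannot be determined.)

cannot be determined

No chain of stated constraints runs from the sandstone layer to the basalt flow, and none runs from the basalt flow to the sandstone layer either.
So the relative order of the sandstone layer and the basalt flow is not fixed by the given facts.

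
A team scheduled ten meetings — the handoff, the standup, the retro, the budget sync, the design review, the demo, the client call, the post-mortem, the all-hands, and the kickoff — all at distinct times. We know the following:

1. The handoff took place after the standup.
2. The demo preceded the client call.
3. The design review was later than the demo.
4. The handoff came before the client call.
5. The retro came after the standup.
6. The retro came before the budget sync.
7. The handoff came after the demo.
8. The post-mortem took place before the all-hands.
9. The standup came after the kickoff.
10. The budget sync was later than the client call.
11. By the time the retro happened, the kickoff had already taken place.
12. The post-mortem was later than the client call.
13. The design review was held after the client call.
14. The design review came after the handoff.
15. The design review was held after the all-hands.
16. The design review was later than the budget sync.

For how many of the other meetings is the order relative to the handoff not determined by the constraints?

Forced before the handoff: the demo, the kickoff, and the standup; forced after the handoff: the all-hands, the budget sync, the client call, the design review, and the post-mortem.
That leaves the retro with no forced order relative to the handoff — 1.

1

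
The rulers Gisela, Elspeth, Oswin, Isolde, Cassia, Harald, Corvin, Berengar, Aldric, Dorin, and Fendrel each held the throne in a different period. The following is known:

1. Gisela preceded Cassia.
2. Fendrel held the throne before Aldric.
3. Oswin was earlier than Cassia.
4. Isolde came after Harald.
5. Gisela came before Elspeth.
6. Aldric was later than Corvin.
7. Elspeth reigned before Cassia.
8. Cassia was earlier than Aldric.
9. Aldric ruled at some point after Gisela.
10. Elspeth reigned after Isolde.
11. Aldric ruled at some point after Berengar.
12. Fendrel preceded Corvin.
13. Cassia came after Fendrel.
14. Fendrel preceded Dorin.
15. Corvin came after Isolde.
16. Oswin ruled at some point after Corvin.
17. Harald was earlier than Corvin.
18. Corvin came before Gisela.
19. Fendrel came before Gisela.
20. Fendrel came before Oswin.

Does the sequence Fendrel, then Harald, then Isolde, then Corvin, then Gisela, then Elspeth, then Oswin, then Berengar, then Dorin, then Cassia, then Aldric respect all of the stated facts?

Check each stated constraint against the proposed order — e.g. Fendrel is ahead of Cassia; Fendrel is ahead of Aldric. Every pair is in the required order; nothing is violated.

yes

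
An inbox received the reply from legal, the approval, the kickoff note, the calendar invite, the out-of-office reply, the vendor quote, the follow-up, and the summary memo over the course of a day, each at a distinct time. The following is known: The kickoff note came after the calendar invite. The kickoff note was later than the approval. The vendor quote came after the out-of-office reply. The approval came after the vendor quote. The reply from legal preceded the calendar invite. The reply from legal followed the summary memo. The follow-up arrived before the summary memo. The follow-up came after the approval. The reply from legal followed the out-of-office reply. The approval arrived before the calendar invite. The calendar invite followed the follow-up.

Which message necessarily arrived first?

The out-of-office reply has a chain of constraints placing it before every other message, so the out-of-office reply must be first.

the out-of-office reply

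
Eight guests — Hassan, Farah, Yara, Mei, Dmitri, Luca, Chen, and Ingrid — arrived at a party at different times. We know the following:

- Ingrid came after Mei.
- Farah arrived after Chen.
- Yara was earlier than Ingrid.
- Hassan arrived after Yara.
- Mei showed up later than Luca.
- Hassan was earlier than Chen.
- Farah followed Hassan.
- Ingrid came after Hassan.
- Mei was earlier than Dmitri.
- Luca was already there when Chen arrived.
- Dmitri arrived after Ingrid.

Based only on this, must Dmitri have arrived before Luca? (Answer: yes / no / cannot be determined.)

no

Tracing the constraints gives Luca → Mei → Dmitri, so Luca must come before Dmitri.
That means Dmitri cannot be before Luca.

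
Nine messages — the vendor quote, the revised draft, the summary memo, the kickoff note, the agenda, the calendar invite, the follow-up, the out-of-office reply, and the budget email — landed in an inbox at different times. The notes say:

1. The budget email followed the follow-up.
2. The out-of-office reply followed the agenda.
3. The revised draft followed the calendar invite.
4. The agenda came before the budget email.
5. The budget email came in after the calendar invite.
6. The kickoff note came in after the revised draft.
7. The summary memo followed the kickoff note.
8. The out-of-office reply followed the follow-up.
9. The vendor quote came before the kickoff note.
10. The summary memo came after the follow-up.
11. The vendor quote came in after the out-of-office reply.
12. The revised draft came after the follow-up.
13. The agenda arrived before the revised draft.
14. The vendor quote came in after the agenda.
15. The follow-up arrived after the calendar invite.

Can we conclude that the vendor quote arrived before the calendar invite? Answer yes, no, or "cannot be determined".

Tracing the constraints gives the calendar invite → the follow-up → the out-of-office reply → the vendor quote, so the calendar invite must come before the vendor quote.
That means the vendor quote cannot be before the calendar invite.

no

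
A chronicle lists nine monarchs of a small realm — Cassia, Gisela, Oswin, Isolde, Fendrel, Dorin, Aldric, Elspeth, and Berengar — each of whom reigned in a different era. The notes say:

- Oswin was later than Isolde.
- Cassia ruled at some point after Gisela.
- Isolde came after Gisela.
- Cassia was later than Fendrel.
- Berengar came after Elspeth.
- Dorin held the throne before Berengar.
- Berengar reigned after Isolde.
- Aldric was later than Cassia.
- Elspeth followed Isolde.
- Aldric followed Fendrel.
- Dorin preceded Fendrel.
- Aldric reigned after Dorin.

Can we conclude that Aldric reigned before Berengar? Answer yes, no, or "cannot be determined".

No chain of stated constraints runs from Aldric to Berengar, and none runs from Berengar to Aldric either.
So the relative order of Aldric and Berengar is not fixed by the given facts.

cannot be determined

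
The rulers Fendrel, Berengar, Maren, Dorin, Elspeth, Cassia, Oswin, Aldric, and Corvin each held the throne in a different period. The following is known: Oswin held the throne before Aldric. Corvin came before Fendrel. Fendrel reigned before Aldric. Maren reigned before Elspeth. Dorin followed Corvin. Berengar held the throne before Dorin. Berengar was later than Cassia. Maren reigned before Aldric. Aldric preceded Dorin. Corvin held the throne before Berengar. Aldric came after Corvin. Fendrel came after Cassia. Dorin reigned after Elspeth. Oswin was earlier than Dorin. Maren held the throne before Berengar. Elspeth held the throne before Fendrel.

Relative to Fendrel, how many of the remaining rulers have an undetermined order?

Forced before Fendrel: Cassia, Corvin, Elspeth, and Maren; forced after Fendrel: Aldric and Dorin.
That leaves Berengar and Oswin with no forced order relative to Fendrel — 2.

2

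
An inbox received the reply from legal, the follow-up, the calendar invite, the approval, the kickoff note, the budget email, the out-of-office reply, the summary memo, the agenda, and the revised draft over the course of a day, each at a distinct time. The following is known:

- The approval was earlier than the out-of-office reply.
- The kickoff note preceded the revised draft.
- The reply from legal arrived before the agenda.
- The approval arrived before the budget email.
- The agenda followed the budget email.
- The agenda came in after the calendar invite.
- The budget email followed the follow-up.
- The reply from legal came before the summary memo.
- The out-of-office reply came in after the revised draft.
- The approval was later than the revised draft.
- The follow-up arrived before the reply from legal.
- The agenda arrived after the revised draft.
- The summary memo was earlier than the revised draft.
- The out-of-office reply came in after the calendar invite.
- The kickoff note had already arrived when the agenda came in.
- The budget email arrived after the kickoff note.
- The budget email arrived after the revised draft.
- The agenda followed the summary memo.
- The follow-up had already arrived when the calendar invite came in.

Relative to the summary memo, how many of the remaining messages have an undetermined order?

2

Forced before the summary memo: the follow-up and the reply from legal; forced after the summary memo: the agenda, the approval, the budget email, the out-of-office reply, and the revised draft.
That leaves the calendar invite and the kickoff note with no forced order relative to the summary memo — 2.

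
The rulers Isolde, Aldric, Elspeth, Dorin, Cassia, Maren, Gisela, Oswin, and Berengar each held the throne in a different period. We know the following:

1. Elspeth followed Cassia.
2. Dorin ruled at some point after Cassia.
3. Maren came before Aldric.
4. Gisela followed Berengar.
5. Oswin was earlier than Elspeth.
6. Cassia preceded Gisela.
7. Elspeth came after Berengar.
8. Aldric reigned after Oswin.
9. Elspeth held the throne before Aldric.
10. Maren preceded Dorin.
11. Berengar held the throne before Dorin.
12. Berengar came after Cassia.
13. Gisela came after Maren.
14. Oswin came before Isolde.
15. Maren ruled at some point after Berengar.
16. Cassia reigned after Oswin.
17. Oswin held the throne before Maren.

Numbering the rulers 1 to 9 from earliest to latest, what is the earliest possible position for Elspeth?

Berengar, Cassia, and Oswin must all come before Elspeth — 3 forced predecessors.
Nothing else is forced ahead of Elspeth, so their earliest slot is position 3 + 1 = 4.

4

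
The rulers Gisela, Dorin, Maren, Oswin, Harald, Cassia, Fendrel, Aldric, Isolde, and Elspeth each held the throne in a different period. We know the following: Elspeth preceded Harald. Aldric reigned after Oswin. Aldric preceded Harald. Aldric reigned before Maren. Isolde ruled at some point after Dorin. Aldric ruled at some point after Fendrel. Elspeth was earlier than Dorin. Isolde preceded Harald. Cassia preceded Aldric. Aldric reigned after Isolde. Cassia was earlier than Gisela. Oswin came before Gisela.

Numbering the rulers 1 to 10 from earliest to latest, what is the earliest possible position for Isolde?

3

Dorin and Elspeth must both come before Isolde — 2 forced predecessors.
Nothing else is forced ahead of Isolde, so their earliest slot is position 2 + 1 = 3.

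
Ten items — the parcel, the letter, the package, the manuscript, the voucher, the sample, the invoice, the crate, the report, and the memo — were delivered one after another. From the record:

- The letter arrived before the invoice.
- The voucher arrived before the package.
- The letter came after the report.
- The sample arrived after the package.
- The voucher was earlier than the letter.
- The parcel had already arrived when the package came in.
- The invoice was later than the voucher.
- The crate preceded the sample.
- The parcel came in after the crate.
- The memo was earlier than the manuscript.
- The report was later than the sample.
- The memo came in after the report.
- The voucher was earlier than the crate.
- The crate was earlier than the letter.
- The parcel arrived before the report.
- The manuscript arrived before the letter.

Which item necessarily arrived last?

the invoice

Every other item has a chain of constraints placing it before the invoice, so the invoice is last.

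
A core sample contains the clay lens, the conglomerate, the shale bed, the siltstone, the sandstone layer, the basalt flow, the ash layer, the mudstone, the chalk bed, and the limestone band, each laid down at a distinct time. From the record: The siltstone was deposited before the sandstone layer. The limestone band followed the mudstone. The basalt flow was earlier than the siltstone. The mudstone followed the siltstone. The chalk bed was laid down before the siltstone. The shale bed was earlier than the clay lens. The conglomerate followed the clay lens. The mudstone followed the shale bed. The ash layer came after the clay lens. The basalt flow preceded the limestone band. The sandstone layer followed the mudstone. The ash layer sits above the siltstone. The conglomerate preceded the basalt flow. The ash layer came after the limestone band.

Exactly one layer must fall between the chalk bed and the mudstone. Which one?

the siltstone

Tracing the constraints gives the chalk bed → the siltstone → the mudstone, so the siltstone sits after the chalk bed and before the mudstone.
No other layer is forced both after the chalk bed and before the mudstone.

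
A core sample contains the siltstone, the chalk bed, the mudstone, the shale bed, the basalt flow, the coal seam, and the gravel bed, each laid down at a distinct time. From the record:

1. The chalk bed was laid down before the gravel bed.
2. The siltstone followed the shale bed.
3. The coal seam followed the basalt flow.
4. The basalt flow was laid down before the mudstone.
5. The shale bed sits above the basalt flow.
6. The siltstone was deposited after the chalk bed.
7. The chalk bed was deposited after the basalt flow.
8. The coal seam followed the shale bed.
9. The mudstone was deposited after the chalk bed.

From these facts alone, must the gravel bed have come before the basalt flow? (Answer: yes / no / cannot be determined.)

no

Tracing the constraints gives the basalt flow → the chalk bed → the gravel bed, so the basalt flow must come before the gravel bed.
That means the gravel bed cannot be before the basalt flow.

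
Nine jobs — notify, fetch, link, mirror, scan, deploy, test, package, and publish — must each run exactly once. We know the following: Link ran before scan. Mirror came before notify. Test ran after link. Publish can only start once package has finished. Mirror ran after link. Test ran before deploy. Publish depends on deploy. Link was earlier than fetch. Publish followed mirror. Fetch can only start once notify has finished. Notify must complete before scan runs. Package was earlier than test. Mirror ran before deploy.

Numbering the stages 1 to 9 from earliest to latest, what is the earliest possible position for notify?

Link and mirror must both come before notify — 2 forced predecessors.
Nothing else is forced ahead of notify, so its earliest slot is position 2 + 1 = 3.

3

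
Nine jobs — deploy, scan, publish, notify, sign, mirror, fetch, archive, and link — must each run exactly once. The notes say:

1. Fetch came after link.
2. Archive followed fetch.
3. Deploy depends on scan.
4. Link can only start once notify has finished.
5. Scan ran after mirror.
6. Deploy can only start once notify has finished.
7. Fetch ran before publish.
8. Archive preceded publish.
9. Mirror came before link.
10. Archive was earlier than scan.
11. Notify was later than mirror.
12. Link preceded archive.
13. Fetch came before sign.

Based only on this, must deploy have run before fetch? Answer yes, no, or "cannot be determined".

Tracing the constraints gives fetch → archive → scan → deploy, so fetch must come before deploy.
That means deploy cannot be before fetch.

no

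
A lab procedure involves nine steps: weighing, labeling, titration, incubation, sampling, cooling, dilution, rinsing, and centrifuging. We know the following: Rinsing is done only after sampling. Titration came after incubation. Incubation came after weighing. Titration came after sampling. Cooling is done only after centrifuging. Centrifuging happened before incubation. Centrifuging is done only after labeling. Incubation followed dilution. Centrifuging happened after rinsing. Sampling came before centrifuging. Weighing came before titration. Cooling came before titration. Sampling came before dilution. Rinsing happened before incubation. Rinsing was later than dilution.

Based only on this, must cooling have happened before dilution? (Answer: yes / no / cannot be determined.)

no

Tracing the constraints gives dilution → rinsing → centrifuging → cooling, so dilution must come before cooling.
That means cooling cannot be before dilution.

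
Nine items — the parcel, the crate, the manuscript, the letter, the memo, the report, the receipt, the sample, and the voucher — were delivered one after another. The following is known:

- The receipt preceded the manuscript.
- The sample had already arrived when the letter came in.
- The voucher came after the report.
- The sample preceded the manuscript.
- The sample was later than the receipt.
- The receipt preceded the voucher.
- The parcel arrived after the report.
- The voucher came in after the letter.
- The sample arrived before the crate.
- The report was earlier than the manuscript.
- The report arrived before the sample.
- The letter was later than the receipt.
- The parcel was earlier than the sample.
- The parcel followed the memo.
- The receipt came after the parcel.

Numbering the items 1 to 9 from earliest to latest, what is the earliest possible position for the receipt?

The memo, the parcel, and the report must all come before the receipt — 3 forced predecessors.
Nothing else is forced ahead of the receipt, so its earliest slot is position 3 + 1 = 4.

4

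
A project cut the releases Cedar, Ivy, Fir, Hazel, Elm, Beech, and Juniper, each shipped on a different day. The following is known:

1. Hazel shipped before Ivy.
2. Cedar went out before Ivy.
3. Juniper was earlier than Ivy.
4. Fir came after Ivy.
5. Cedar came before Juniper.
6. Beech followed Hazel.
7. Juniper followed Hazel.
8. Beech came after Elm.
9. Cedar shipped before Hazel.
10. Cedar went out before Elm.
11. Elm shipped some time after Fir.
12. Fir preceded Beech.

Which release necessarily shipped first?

Cedar

Cedar has a chain of constraints placing it before every other release, so Cedar must be first.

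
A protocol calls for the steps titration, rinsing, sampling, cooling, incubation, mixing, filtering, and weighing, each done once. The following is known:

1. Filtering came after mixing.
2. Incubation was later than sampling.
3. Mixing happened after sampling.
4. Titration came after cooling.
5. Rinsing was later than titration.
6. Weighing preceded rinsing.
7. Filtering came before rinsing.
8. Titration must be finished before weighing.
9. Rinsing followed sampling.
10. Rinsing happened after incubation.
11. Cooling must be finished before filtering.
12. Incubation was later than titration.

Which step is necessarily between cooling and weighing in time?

Tracing the constraints gives cooling → titration → weighing, so titration sits after cooling and before weighing.
No other step is forced both after cooling and before weighing.

titration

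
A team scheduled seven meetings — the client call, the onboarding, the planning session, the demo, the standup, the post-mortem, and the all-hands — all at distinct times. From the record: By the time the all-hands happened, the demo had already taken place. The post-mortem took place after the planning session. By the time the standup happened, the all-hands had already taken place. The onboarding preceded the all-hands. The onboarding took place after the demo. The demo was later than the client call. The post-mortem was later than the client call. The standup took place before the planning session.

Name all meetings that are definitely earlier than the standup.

the all-hands, the client call, the demo, the onboarding

Directly stated before the standup: the all-hands.
The client call reaches the standup via the client call → the demo → the all-hands → the standup.
The demo reaches the standup via the demo → the all-hands → the standup.
The onboarding reaches the standup via the onboarding → the all-hands → the standup.
No chain forces the post-mortem (or any of the others) ahead of the standup.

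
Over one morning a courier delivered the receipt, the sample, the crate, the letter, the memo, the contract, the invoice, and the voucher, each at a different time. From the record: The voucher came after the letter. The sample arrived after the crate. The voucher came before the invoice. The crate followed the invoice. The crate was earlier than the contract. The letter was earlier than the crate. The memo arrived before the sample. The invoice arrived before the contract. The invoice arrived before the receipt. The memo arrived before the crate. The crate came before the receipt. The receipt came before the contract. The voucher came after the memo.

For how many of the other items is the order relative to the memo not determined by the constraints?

Forced after the memo: the contract, the crate, the invoice, the receipt, the sample, and the voucher.
That leaves the letter with no forced order relative to the memo — 1.

1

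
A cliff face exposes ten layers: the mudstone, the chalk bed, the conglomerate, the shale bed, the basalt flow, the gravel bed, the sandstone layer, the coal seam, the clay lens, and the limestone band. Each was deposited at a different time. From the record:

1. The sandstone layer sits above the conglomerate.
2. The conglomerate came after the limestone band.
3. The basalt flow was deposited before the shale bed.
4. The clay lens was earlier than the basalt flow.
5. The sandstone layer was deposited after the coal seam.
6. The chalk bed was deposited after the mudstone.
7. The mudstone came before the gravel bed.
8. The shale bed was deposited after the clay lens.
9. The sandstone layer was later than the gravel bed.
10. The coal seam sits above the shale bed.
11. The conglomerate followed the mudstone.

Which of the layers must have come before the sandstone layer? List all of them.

the basalt flow, the clay lens, the coal seam, the conglomerate, the gravel bed, the limestone band, the mudstone, the shale bed

Directly stated before the sandstone layer: the coal seam, the conglomerate, and the gravel bed.
The basalt flow reaches the sandstone layer via the basalt flow → the shale bed → the coal seam → the sandstone layer.
The clay lens reaches the sandstone layer via the clay lens → the shale bed → the coal seam → the sandstone layer.
The limestone band reaches the sandstone layer via the limestone band → the conglomerate → the sandstone layer.
Likewise the mudstone and the shale bed each reach the sandstone layer by chaining the stated constraints.
No chain forces the chalk bed ahead of the sandstone layer.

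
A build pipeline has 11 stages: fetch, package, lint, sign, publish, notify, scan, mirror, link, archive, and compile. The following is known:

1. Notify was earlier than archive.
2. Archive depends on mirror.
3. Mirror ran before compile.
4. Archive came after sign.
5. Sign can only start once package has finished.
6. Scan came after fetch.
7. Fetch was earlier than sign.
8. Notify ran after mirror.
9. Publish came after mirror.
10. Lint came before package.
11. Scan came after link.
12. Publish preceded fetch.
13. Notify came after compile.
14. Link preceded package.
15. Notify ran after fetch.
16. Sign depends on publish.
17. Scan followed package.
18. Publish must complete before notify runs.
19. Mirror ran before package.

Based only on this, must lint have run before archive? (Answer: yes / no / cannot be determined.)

yes

Chain the constraints: lint → package → sign → archive. Each link is directly stated, so lint comes before archive.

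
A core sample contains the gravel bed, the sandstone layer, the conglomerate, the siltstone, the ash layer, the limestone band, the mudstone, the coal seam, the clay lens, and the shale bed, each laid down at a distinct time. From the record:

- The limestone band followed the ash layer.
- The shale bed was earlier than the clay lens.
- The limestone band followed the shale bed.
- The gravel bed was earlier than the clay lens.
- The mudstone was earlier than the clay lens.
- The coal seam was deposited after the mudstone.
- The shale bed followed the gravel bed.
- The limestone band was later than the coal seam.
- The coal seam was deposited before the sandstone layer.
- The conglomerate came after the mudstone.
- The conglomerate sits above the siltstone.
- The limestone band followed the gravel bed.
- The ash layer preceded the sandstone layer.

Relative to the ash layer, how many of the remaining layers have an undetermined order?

7

Forced after the ash layer: the limestone band and the sandstone layer.
That leaves the clay lens, the coal seam, the conglomerate, the gravel bed, the mudstone, the shale bed, and the siltstone with no forced order relative to the ash layer — 7.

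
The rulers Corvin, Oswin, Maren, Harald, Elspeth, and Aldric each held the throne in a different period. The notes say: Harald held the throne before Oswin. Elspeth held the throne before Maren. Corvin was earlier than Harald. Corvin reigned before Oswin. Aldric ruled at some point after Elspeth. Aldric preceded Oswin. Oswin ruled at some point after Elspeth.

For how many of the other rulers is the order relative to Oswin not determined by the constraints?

1

Forced before Oswin: Aldric, Corvin, Elspeth, and Harald.
That leaves Maren with no forced order relative to Oswin — 1.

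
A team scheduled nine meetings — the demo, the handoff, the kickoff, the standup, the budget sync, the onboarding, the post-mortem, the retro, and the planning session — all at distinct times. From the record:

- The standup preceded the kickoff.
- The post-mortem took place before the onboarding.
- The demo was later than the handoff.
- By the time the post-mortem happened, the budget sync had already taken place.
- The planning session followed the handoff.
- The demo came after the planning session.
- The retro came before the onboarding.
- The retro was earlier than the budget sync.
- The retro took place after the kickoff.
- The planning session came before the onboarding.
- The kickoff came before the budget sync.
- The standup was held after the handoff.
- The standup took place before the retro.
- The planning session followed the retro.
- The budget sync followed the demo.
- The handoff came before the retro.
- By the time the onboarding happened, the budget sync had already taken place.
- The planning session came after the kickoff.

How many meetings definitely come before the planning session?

Directly stated before the planning session: the handoff, the kickoff, and the retro.
The standup reaches the planning session via the standup → the kickoff → the planning session.
No chain forces the onboarding (or any of the others) ahead of the planning session.
That's the handoff, the kickoff, the retro, and the standup — 4 in all.

4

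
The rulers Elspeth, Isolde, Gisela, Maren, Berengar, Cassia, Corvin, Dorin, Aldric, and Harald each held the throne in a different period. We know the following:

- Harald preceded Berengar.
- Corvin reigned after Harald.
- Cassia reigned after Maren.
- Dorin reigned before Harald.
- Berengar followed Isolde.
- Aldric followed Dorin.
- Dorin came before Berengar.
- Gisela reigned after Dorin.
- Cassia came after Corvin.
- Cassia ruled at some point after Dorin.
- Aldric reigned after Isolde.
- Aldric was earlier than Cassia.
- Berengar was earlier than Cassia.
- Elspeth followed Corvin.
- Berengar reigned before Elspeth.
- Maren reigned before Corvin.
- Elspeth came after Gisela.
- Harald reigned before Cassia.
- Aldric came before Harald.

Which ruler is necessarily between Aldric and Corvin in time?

Tracing the constraints gives Aldric → Harald → Corvin, so Harald sits after Aldric and before Corvin.
No other ruler is forced both after Aldric and before Corvin.

Harald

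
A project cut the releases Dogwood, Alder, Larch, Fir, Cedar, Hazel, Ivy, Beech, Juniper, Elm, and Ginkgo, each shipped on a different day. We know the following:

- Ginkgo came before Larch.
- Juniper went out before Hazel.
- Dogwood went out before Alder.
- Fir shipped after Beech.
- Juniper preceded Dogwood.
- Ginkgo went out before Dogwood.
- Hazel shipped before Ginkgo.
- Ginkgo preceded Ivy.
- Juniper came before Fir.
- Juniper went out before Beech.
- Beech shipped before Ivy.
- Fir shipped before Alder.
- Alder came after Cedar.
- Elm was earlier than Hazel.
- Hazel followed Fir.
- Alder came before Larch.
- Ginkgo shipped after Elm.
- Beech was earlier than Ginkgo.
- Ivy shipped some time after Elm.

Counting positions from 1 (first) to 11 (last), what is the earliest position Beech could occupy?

Juniper must come before Beech — 1 forced predecessor.
Nothing else is forced ahead of Beech, so its earliest slot is position 1 + 1 = 2.

2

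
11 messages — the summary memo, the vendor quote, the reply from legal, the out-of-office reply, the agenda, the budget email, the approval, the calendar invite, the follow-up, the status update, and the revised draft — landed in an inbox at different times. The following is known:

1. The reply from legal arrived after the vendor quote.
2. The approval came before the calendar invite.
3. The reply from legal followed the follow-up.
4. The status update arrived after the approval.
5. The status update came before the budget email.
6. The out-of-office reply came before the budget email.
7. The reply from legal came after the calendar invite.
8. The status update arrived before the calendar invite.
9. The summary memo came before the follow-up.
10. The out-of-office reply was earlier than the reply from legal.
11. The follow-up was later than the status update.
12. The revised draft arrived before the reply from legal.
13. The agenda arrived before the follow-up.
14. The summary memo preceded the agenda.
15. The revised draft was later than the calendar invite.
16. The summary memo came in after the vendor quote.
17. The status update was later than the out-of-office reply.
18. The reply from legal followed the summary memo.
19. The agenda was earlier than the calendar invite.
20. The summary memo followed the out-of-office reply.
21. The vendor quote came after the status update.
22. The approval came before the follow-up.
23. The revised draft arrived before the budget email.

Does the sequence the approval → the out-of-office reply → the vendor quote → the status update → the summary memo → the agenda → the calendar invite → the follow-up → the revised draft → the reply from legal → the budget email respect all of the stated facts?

The constraints require the status update before the vendor quote, but in the proposed sequence the vendor quote appears ahead of the status update. That one violation is enough.

no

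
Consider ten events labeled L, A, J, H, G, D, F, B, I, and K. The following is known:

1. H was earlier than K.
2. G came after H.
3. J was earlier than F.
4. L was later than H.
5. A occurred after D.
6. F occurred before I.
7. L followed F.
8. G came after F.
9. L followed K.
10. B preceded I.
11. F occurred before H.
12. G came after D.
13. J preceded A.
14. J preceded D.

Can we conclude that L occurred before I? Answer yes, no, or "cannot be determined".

No chain of stated constraints runs from L to I, and none runs from I to L either.
So the relative order of L and I is not fixed by the given facts.

cannot be determined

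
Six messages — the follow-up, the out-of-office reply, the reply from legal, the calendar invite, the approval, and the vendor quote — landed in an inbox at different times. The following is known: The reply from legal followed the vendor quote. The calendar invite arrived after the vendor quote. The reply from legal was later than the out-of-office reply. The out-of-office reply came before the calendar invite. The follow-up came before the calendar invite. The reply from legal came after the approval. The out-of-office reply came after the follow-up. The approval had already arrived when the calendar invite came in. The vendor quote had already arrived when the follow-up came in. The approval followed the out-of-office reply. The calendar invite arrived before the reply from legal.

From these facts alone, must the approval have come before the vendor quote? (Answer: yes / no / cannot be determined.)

no

Tracing the constraints gives the vendor quote → the follow-up → the out-of-office reply → the approval, so the vendor quote must come before the approval.
That means the approval cannot be before the vendor quote.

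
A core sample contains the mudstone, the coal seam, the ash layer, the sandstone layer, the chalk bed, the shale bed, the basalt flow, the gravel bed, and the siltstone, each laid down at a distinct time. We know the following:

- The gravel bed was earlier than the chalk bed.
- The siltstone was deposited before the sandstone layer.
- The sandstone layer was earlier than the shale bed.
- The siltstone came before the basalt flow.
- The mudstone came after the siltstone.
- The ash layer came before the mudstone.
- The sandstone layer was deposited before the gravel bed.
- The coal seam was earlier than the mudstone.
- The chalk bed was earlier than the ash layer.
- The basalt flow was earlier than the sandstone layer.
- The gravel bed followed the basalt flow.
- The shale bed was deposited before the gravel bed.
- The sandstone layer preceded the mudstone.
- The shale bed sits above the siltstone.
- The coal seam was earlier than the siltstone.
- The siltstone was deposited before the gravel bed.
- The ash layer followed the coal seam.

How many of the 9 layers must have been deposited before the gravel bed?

5

Directly stated before the gravel bed: the basalt flow, the sandstone layer, the shale bed, and the siltstone.
The coal seam reaches the gravel bed via the coal seam → the siltstone → the gravel bed.
That's the basalt flow, the coal seam, the sandstone layer, the shale bed, and the siltstone — 5 in all.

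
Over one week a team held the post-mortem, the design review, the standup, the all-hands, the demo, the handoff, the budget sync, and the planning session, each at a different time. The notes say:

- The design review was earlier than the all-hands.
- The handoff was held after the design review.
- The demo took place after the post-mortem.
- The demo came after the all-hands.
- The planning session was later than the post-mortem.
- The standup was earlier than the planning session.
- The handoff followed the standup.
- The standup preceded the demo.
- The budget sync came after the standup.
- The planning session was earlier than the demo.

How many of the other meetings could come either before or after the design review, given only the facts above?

Forced after the design review: the all-hands, the demo, and the handoff.
That leaves the budget sync, the planning session, the post-mortem, and the standup with no forced order relative to the design review — 4.

4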